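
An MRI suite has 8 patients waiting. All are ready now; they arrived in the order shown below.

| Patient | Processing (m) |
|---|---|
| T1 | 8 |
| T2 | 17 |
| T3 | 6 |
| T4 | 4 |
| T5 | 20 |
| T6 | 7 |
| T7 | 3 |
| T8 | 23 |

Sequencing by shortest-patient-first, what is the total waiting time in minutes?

SPT (increasing processing time): T7 T4 T3 T6 T1 T2 T5 T8.
T7: waits 0, runs 0→3
T4: waits 3, runs 3→7
T3: waits 7, runs 7→13
T6: waits 13, runs 13→20
T1: waits 20, runs 20→28
T2: waits 28, runs 28→45
T5: waits 45, runs 45→65
T8: waits 65, runs 65→88
Sum = 0+3+7+13+20+28+45+65 = 181.

181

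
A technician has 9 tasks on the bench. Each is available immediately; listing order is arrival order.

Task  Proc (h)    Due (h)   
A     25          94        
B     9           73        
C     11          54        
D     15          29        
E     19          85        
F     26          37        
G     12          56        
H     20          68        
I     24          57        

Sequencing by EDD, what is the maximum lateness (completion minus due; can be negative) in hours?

EDD (increasing due date): D F C G I H B E A.
D: 0→15, due 29, lateness -14
F: 15→41, due 37, lateness 4
C: 41→52, due 54, lateness -2
G: 52→64, due 56, lateness 8
I: 64→88, due 57, lateness 31
H: 88→108, due 68, lateness 40
B: 108→117, due 73, lateness 44
E: 117→136, due 85, lateness 51
A: 136→161, due 94, lateness 67
Maximum = 67.

67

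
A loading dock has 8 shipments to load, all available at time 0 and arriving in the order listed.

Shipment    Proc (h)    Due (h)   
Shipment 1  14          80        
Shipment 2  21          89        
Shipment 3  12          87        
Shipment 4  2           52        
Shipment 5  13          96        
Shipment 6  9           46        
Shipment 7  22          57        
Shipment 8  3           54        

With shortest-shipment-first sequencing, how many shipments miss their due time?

SPT (increasing processing time): Shipment 4 Shipment 8 Shipment 6 Shipment 3 Shipment 5 Shipment 1 Shipment 2 Shipment 7.
Shipment 4: 0→2, due 52, tardiness 0
Shipment 8: 2→5, due 54, tardiness 0
Shipment 6: 5→14, due 46, tardiness 0
Shipment 3: 14→26, due 87, tardiness 0
Shipment 5: 26→39, due 96, tardiness 0
Shipment 1: 39→53, due 80, tardiness 0
Shipment 2: 53→74, due 89, tardiness 0
Shipment 7: 74→96, due 57, tardiness 39
Late shipments: 1.

1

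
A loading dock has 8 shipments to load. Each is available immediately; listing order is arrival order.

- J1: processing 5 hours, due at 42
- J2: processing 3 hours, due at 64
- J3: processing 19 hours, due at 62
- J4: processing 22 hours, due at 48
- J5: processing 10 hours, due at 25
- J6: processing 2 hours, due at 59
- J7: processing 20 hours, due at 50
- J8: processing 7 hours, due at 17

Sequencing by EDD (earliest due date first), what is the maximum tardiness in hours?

24

EDD (increasing due date): J8 J5 J1 J4 J7 J6 J3 J2.
J8: 0→7, due 17, tardiness 0
J5: 7→17, due 25, tardiness 0
J1: 17→22, due 42, tardiness 0
J4: 22→44, due 48, tardiness 0
J7: 44→64, due 50, tardiness 14
J6: 64→66, due 59, tardiness 7
J3: 66→85, due 62, tardiness 23
J2: 85→88, due 64, tardiness 24
Maximum = 24.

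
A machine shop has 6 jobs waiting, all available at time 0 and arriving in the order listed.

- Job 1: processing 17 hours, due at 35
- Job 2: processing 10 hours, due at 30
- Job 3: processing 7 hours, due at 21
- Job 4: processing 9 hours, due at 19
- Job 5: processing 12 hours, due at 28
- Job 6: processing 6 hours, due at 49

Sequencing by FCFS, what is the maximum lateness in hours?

27

FIFO (arrival order): Job 1 Job 2 Job 3 Job 4 Job 5 Job 6.
Job 1: 0→17, due 35, lateness -18
Job 2: 17→27, due 30, lateness -3
Job 3: 27→34, due 21, lateness 13
Job 4: 34→43, due 19, lateness 24
Job 5: 43→55, due 28, lateness 27
Job 6: 55→61, due 49, lateness 12
Maximum = 27.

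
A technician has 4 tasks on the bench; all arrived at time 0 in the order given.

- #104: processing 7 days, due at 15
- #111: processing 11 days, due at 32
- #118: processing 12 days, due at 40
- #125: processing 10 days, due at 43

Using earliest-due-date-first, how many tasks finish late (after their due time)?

0

EDD (increasing due date): #104 #111 #118 #125.
#104: 0→7, due 15, tardiness 0
#111: 7→18, due 32, tardiness 0
#118: 18→30, due 40, tardiness 0
#125: 30→40, due 43, tardiness 0
Late tasks: 0.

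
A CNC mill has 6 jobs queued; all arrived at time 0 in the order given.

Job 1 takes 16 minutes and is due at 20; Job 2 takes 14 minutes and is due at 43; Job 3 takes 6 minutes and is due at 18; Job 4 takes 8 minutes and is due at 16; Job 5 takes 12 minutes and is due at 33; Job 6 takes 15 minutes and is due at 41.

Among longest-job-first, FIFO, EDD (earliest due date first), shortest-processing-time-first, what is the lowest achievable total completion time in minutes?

212

LPT (decreasing processing time): Job 1 Job 6 Job 2 Job 5 Job 4 Job 3.
Job 1: 0→16
Job 6: 16→31
Job 2: 31→45
Job 5: 45→57
Job 4: 57→65
Job 3: 65→71
Sum = 16+31+45+57+65+71 = 285.
FIFO (arrival order): Job 1 Job 2 Job 3 Job 4 Job 5 Job 6.
Job 1: 0→16
Job 2: 16→30
Job 3: 30→36
Job 4: 36→44
Job 5: 44→56
Job 6: 56→71
Sum = 16+30+36+44+56+71 = 253.
EDD (increasing due date): Job 4 Job 3 Job 1 Job 5 Job 6 Job 2.
Job 4: 0→8
Job 3: 8→14
Job 1: 14→30
Job 5: 30→42
Job 6: 42→57
Job 2: 57→71
Sum = 8+14+30+42+57+71 = 222.
SPT (increasing processing time): Job 3 Job 4 Job 5 Job 2 Job 6 Job 1.
Job 3: 0→6
Job 4: 6→14
Job 5: 14→26
Job 2: 26→40
Job 6: 40→55
Job 1: 55→71
Sum = 6+14+26+40+55+71 = 212.
LPT 285, FIFO 253, EDD 222, SPT 212 → minimum 212.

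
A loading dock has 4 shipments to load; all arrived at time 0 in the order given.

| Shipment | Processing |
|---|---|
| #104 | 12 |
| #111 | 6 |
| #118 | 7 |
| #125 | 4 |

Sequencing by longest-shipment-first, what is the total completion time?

LPT (decreasing processing time): #104 #118 #111 #125.
#104: 0→12
#118: 12→19
#111: 19→25
#125: 25→29
Sum = 12+19+25+29 = 85.

85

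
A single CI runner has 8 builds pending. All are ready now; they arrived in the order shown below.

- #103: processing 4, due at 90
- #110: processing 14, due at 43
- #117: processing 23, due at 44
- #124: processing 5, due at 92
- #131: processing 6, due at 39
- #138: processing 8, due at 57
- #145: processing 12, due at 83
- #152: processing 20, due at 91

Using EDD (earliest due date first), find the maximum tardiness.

0

EDD (increasing due date): #131 #110 #117 #138 #145 #103 #152 #124.
#131: 0→6, due 39, tardiness 0
#110: 6→20, due 43, tardiness 0
#117: 20→43, due 44, tardiness 0
#138: 43→51, due 57, tardiness 0
#145: 51→63, due 83, tardiness 0
#103: 63→67, due 90, tardiness 0
#152: 67→87, due 91, tardiness 0
#124: 87→92, due 92, tardiness 0
Maximum = 0.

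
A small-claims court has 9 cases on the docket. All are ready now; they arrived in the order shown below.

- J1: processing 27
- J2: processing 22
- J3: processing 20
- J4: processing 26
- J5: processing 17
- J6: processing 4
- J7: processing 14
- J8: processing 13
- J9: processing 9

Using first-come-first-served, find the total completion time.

FIFO (arrival order): J1 J2 J3 J4 J5 J6 J7 J8 J9.
J1: 0→27
J2: 27→49
J3: 49→69
J4: 69→95
J5: 95→112
J6: 112→116
J7: 116→130
J8: 130→143
J9: 143→152
Sum = 27+49+69+95+112+116+130+143+152 = 893.

893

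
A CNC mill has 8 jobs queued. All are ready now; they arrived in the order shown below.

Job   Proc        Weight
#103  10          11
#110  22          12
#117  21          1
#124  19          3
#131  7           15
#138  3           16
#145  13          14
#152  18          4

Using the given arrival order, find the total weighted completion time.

FIFO (arrival order): #103 #110 #117 #124 #131 #138 #145 #152.
#103: finishes 10, weight 11, w·C = 110
#110: finishes 32, weight 12, w·C = 384
#117: finishes 53, weight 1, w·C = 53
#124: finishes 72, weight 3, w·C = 216
#131: finishes 79, weight 15, w·C = 1185
#138: finishes 82, weight 16, w·C = 1312
#145: finishes 95, weight 14, w·C = 1330
#152: finishes 113, weight 4, w·C = 452
Sum = 110+384+53+216+1185+1312+1330+452 = 5042.

5042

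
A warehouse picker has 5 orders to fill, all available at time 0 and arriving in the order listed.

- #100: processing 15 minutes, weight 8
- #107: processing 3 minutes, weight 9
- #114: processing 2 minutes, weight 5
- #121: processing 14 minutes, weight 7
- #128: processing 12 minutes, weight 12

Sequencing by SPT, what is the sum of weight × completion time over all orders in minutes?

844

SPT (increasing processing time): #114 #107 #128 #121 #100.
#114: finishes 2, weight 5, w·C = 10
#107: finishes 5, weight 9, w·C = 45
#128: finishes 17, weight 12, w·C = 204
#121: finishes 31, weight 7, w·C = 217
#100: finishes 46, weight 8, w·C = 368
Sum = 10+45+204+217+368 = 844.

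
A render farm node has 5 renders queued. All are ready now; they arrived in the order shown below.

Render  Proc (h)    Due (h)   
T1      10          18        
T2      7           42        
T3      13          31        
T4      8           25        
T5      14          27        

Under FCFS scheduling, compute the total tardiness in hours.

38

FIFO (arrival order): T1 T2 T3 T4 T5.
T1: 0→10, due 18, tardiness 0
T2: 10→17, due 42, tardiness 0
T3: 17→30, due 31, tardiness 0
T4: 30→38, due 25, tardiness 13
T5: 38→52, due 27, tardiness 25
Sum = 0+0+0+13+25 = 38.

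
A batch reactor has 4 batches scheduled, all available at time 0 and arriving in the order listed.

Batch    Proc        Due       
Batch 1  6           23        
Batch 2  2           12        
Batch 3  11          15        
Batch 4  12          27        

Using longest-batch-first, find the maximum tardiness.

LPT (decreasing processing time): Batch 4 Batch 3 Batch 1 Batch 2.
Batch 4: 0→12, due 27, tardiness 0
Batch 3: 12→23, due 15, tardiness 8
Batch 1: 23→29, due 23, tardiness 6
Batch 2: 29→31, due 12, tardiness 19
Maximum = 19.

19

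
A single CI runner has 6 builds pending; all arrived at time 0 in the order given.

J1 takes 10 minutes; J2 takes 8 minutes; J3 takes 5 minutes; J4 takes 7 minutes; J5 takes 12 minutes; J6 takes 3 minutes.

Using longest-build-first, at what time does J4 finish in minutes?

37

LPT (decreasing processing time): J5 J1 J2 J4 J3 J6.
J5: 0→12
J1: 12→22
J2: 22→30
J4: 30→37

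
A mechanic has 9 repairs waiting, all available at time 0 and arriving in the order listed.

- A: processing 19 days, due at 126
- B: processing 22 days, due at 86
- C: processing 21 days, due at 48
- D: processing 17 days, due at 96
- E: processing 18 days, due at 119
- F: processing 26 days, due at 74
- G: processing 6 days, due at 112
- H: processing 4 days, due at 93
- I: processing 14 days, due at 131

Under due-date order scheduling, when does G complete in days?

EDD (increasing due date): C F B H D G E A I.
C: 0→21
F: 21→47
B: 47→69
H: 69→73
D: 73→90
G: 90→96

96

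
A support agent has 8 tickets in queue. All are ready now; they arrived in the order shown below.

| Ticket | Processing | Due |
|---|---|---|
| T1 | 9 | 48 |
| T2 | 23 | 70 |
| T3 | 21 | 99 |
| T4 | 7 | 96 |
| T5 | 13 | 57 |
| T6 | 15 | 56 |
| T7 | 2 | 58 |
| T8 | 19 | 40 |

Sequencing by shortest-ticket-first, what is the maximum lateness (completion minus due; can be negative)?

39

SPT (increasing processing time): T7 T4 T1 T5 T6 T8 T3 T2.
T7: 0→2, due 58, lateness -56
T4: 2→9, due 96, lateness -87
T1: 9→18, due 48, lateness -30
T5: 18→31, due 57, lateness -26
T6: 31→46, due 56, lateness -10
T8: 46→65, due 40, lateness 25
T3: 65→86, due 99, lateness -13
T2: 86→109, due 70, lateness 39
Maximum = 39.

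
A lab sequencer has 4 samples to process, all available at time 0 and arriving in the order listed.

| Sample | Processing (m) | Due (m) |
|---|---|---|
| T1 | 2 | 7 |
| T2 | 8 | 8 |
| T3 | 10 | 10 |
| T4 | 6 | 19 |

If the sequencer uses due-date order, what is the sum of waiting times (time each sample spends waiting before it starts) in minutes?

32

EDD (increasing due date): T1 T2 T3 T4.
T1: waits 0, runs 0→2
T2: waits 2, runs 2→10
T3: waits 10, runs 10→20
T4: waits 20, runs 20→26
Sum = 0+2+10+20 = 32.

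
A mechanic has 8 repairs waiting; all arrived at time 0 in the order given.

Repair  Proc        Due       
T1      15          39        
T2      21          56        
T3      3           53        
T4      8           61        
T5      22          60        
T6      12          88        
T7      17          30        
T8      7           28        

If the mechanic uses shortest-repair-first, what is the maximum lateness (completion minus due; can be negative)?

45

SPT (increasing processing time): T3 T8 T4 T6 T1 T7 T2 T5.
T3: 0→3, due 53, lateness -50
T8: 3→10, due 28, lateness -18
T4: 10→18, due 61, lateness -43
T6: 18→30, due 88, lateness -58
T1: 30→45, due 39, lateness 6
T7: 45→62, due 30, lateness 32
T2: 62→83, due 56, lateness 27
T5: 83→105, due 60, lateness 45
Maximum = 45.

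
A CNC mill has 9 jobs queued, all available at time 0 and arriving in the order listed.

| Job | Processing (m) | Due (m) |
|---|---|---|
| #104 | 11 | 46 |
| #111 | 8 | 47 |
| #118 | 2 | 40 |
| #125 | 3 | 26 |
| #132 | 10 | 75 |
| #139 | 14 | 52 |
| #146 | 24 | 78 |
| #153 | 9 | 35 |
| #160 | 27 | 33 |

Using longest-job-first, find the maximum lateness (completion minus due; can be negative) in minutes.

80

LPT (decreasing processing time): #160 #146 #139 #104 #132 #153 #111 #125 #118.
#160: 0→27, due 33, lateness -6
#146: 27→51, due 78, lateness -27
#139: 51→65, due 52, lateness 13
#104: 65→76, due 46, lateness 30
#132: 76→86, due 75, lateness 11
#153: 86→95, due 35, lateness 60
#111: 95→103, due 47, lateness 56
#125: 103→106, due 26, lateness 80
#118: 106→108, due 40, lateness 68
Maximum = 80.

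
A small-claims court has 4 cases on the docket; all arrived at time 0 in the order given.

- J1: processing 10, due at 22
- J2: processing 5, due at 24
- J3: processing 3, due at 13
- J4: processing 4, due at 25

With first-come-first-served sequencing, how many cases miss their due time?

FIFO (arrival order): J1 J2 J3 J4.
J1: 0→10, due 22, tardiness 0
J2: 10→15, due 24, tardiness 0
J3: 15→18, due 13, tardiness 5
J4: 18→22, due 25, tardiness 0
Late cases: 1.

1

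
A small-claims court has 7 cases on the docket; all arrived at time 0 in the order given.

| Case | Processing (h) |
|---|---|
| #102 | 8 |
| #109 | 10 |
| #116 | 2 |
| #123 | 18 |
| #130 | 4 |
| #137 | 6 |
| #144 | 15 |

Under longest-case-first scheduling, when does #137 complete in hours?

LPT (decreasing processing time): #123 #144 #109 #102 #137 #130 #116.
#123: 0→18
#144: 18→33
#109: 33→43
#102: 43→51
#137: 51→57

57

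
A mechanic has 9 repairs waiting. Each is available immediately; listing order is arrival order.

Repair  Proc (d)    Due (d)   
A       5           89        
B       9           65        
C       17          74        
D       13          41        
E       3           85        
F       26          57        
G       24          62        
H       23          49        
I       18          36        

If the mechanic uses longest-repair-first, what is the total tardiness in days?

357

LPT (decreasing processing time): F G H I C D B A E.
F: 0→26, due 57, tardiness 0
G: 26→50, due 62, tardiness 0
H: 50→73, due 49, tardiness 24
I: 73→91, due 36, tardiness 55
C: 91→108, due 74, tardiness 34
D: 108→121, due 41, tardiness 80
B: 121→130, due 65, tardiness 65
A: 130→135, due 89, tardiness 46
E: 135→138, due 85, tardiness 53
Sum = 0+0+24+55+34+80+65+46+53 = 357.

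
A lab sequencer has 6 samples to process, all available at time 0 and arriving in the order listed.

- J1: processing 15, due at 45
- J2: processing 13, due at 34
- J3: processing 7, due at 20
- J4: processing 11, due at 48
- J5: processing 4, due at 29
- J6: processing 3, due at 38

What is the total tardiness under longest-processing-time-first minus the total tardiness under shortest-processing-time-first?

50

LPT (decreasing processing time): J1 J2 J4 J3 J5 J6.
J1: 0→15, due 45, tardiness 0
J2: 15→28, due 34, tardiness 0
J4: 28→39, due 48, tardiness 0
J3: 39→46, due 20, tardiness 26
J5: 46→50, due 29, tardiness 21
J6: 50→53, due 38, tardiness 15
Sum = 0+0+0+26+21+15 = 62.
SPT (increasing processing time): J6 J5 J3 J4 J2 J1.
J6: 0→3, due 38, tardiness 0
J5: 3→7, due 29, tardiness 0
J3: 7→14, due 20, tardiness 0
J4: 14→25, due 48, tardiness 0
J2: 25→38, due 34, tardiness 4
J1: 38→53, due 45, tardiness 8
Sum = 0+0+0+0+4+8 = 12.
Difference = 62 − 12 = 50.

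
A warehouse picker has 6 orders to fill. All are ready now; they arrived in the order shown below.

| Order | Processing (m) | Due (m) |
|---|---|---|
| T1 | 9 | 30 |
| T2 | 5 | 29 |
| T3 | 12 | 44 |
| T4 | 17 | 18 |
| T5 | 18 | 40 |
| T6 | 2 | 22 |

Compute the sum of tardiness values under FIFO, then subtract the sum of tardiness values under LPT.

FIFO (arrival order): T1 T2 T3 T4 T5 T6.
T1: 0→9, due 30, tardiness 0
T2: 9→14, due 29, tardiness 0
T3: 14→26, due 44, tardiness 0
T4: 26→43, due 18, tardiness 25
T5: 43→61, due 40, tardiness 21
T6: 61→63, due 22, tardiness 41
Sum = 0+0+0+25+21+41 = 87.
LPT (decreasing processing time): T5 T4 T3 T1 T2 T6.
T5: 0→18, due 40, tardiness 0
T4: 18→35, due 18, tardiness 17
T3: 35→47, due 44, tardiness 3
T1: 47→56, due 30, tardiness 26
T2: 56→61, due 29, tardiness 32
T6: 61→63, due 22, tardiness 41
Sum = 0+17+3+26+32+41 = 119.
Difference = 87 − 119 = -32.

-32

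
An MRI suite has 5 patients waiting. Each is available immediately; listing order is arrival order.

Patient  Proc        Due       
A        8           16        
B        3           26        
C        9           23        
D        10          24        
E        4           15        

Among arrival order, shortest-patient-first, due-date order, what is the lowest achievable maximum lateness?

FIFO (arrival order): A B C D E.
A: 0→8, due 16, lateness -8
B: 8→11, due 26, lateness -15
C: 11→20, due 23, lateness -3
D: 20→30, due 24, lateness 6
E: 30→34, due 15, lateness 19
Maximum = 19.
SPT (increasing processing time): B E A C D.
B: 0→3, due 26, lateness -23
E: 3→7, due 15, lateness -8
A: 7→15, due 16, lateness -1
C: 15→24, due 23, lateness 1
D: 24→34, due 24, lateness 10
Maximum = 10.
EDD (increasing due date): E A C D B.
E: 0→4, due 15, lateness -11
A: 4→12, due 16, lateness -4
C: 12→21, due 23, lateness -2
D: 21→31, due 24, lateness 7
B: 31→34, due 26, lateness 8
Maximum = 8.
FIFO 19, SPT 10, EDD 8 → minimum 8.

8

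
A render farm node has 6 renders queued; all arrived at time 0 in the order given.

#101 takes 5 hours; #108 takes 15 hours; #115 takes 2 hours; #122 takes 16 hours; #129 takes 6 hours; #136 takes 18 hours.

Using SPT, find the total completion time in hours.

156

SPT (increasing processing time): #115 #101 #129 #108 #122 #136.
#115: 0→2
#101: 2→7
#129: 7→13
#108: 13→28
#122: 28→44
#136: 44→62
Sum = 2+7+13+28+44+62 = 156.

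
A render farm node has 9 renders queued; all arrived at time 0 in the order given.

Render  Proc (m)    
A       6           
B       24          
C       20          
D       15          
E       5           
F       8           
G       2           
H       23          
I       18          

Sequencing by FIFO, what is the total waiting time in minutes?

FIFO (arrival order): A B C D E F G H I.
A: waits 0, runs 0→6
B: waits 6, runs 6→30
C: waits 30, runs 30→50
D: waits 50, runs 50→65
E: waits 65, runs 65→70
F: waits 70, runs 70→78
G: waits 78, runs 78→80
H: waits 80, runs 80→103
I: waits 103, runs 103→121
Sum = 0+6+30+50+65+70+78+80+103 = 482.

482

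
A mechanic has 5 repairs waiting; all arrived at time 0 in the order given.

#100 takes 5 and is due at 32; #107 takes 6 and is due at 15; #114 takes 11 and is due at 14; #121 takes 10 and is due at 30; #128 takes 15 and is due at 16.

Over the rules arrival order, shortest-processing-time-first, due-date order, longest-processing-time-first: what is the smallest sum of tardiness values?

41

FIFO (arrival order): #100 #107 #114 #121 #128.
#100: 0→5, due 32, tardiness 0
#107: 5→11, due 15, tardiness 0
#114: 11→22, due 14, tardiness 8
#121: 22→32, due 30, tardiness 2
#128: 32→47, due 16, tardiness 31
Sum = 0+0+8+2+31 = 41.
SPT (increasing processing time): #100 #107 #121 #114 #128.
#100: 0→5, due 32, tardiness 0
#107: 5→11, due 15, tardiness 0
#121: 11→21, due 30, tardiness 0
#114: 21→32, due 14, tardiness 18
#128: 32→47, due 16, tardiness 31
Sum = 0+0+0+18+31 = 49.
EDD (increasing due date): #114 #107 #128 #121 #100.
#114: 0→11, due 14, tardiness 0
#107: 11→17, due 15, tardiness 2
#128: 17→32, due 16, tardiness 16
#121: 32→42, due 30, tardiness 12
#100: 42→47, due 32, tardiness 15
Sum = 0+2+16+12+15 = 45.
LPT (decreasing processing time): #128 #114 #121 #107 #100.
#128: 0→15, due 16, tardiness 0
#114: 15→26, due 14, tardiness 12
#121: 26→36, due 30, tardiness 6
#107: 36→42, due 15, tardiness 27
#100: 42→47, due 32, tardiness 15
Sum = 0+12+6+27+15 = 60.
FIFO 41, SPT 49, EDD 45, LPT 60 → minimum 41.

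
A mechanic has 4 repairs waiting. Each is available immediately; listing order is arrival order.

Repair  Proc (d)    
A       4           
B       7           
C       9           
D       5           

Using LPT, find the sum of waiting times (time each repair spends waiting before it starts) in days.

46

LPT (decreasing processing time): C B D A.
C: waits 0, runs 0→9
B: waits 9, runs 9→16
D: waits 16, runs 16→21
A: waits 21, runs 21→25
Sum = 0+9+16+21 = 46.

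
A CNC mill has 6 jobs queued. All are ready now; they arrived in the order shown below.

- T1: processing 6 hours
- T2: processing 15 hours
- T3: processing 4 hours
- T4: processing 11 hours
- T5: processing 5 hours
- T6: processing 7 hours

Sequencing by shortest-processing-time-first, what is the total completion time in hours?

131

SPT (increasing processing time): T3 T5 T1 T6 T4 T2.
T3: 0→4
T5: 4→9
T1: 9→15
T6: 15→22
T4: 22→33
T2: 33→48
Sum = 4+9+15+22+33+48 = 131.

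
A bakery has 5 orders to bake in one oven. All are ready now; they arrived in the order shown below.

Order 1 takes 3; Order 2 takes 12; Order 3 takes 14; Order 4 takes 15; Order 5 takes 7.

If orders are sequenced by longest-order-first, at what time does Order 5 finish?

48

LPT (decreasing processing time): Order 4 Order 3 Order 2 Order 5 Order 1.
Order 4: 0→15
Order 3: 15→29
Order 2: 29→41
Order 5: 41→48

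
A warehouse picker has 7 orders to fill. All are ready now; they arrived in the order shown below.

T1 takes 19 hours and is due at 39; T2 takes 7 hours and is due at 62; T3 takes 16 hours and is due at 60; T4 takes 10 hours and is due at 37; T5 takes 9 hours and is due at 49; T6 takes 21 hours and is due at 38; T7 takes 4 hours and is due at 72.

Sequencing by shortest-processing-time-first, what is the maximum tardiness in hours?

48

SPT (increasing processing time): T7 T2 T5 T4 T3 T1 T6.
T7: 0→4, due 72, tardiness 0
T2: 4→11, due 62, tardiness 0
T5: 11→20, due 49, tardiness 0
T4: 20→30, due 37, tardiness 0
T3: 30→46, due 60, tardiness 0
T1: 46→65, due 39, tardiness 26
T6: 65→86, due 38, tardiness 48
Maximum = 48.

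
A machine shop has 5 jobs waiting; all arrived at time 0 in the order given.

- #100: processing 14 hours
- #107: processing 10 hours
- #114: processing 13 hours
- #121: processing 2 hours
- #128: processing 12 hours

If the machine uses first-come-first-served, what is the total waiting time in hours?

FIFO (arrival order): #100 #107 #114 #121 #128.
#100: waits 0, runs 0→14
#107: waits 14, runs 14→24
#114: waits 24, runs 24→37
#121: waits 37, runs 37→39
#128: waits 39, runs 39→51
Sum = 0+14+24+37+39 = 114.

114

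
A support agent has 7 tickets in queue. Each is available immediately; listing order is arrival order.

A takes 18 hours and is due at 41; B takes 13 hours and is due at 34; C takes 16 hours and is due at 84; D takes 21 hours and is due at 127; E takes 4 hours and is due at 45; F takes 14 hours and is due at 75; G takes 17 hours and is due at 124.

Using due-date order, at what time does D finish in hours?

EDD (increasing due date): B A E F C G D.
B: 0→13
A: 13→31
E: 31→35
F: 35→49
C: 49→65
G: 65→82
D: 82→103

103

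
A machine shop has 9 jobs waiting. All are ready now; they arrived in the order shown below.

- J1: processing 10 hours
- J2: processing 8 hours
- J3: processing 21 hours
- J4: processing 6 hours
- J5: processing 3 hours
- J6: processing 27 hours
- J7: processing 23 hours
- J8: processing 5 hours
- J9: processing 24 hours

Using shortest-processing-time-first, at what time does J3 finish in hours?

SPT (increasing processing time): J5 J8 J4 J2 J1 J3 J7 J9 J6.
J5: 0→3
J8: 3→8
J4: 8→14
J2: 14→22
J1: 22→32
J3: 32→53

53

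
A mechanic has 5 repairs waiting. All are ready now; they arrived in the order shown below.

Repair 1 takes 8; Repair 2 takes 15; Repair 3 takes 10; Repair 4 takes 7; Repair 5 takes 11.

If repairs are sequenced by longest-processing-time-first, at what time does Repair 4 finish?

LPT (decreasing processing time): Repair 2 Repair 5 Repair 3 Repair 1 Repair 4.
Repair 2: 0→15
Repair 5: 15→26
Repair 3: 26→36
Repair 1: 36→44
Repair 4: 44→51

51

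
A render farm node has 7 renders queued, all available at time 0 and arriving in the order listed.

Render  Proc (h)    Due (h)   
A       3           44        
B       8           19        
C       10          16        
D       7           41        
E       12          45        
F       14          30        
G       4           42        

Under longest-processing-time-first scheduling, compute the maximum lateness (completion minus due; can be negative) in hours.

LPT (decreasing processing time): F E C B D G A.
F: 0→14, due 30, lateness -16
E: 14→26, due 45, lateness -19
C: 26→36, due 16, lateness 20
B: 36→44, due 19, lateness 25
D: 44→51, due 41, lateness 10
G: 51→55, due 42, lateness 13
A: 55→58, due 44, lateness 14
Maximum = 25.

25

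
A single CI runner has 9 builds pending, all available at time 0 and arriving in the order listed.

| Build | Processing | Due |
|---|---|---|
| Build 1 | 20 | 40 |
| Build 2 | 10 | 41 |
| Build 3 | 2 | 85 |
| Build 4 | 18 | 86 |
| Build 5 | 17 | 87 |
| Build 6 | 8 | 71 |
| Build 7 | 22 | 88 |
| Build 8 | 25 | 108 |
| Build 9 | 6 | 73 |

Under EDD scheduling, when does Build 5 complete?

EDD (increasing due date): Build 1 Build 2 Build 6 Build 9 Build 3 Build 4 Build 5 Build 7 Build 8.
Build 1: 0→20
Build 2: 20→30
Build 6: 30→38
Build 9: 38→44
Build 3: 44→46
Build 4: 46→64
Build 5: 64→81

81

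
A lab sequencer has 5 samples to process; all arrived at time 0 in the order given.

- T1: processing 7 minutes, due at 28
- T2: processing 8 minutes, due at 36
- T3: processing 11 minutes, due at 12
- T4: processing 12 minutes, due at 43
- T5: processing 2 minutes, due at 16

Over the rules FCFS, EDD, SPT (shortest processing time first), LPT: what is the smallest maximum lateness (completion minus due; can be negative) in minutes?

FIFO (arrival order): T1 T2 T3 T4 T5.
T1: 0→7, due 28, lateness -21
T2: 7→15, due 36, lateness -21
T3: 15→26, due 12, lateness 14
T4: 26→38, due 43, lateness -5
T5: 38→40, due 16, lateness 24
Maximum = 24.
EDD (increasing due date): T3 T5 T1 T2 T4.
T3: 0→11, due 12, lateness -1
T5: 11→13, due 16, lateness -3
T1: 13→20, due 28, lateness -8
T2: 20→28, due 36, lateness -8
T4: 28→40, due 43, lateness -3
Maximum = -1.
SPT (increasing processing time): T5 T1 T2 T3 T4.
T5: 0→2, due 16, lateness -14
T1: 2→9, due 28, lateness -19
T2: 9→17, due 36, lateness -19
T3: 17→28, due 12, lateness 16
T4: 28→40, due 43, lateness -3
Maximum = 16.
LPT (decreasing processing time): T4 T3 T2 T1 T5.
T4: 0→12, due 43, lateness -31
T3: 12→23, due 12, lateness 11
T2: 23→31, due 36, lateness -5
T1: 31→38, due 28, lateness 10
T5: 38→40, due 16, lateness 24
Maximum = 24.
FIFO 24, EDD -1, SPT 16, LPT 24 → minimum -1.

-1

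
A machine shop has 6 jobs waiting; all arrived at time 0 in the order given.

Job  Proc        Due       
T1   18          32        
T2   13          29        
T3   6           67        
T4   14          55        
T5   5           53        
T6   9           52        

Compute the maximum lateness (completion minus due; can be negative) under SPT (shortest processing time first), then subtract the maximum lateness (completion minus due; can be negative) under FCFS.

20

SPT (increasing processing time): T5 T3 T6 T2 T4 T1.
T5: 0→5, due 53, lateness -48
T3: 5→11, due 67, lateness -56
T6: 11→20, due 52, lateness -32
T2: 20→33, due 29, lateness 4
T4: 33→47, due 55, lateness -8
T1: 47→65, due 32, lateness 33
Maximum = 33.
FIFO (arrival order): T1 T2 T3 T4 T5 T6.
T1: 0→18, due 32, lateness -14
T2: 18→31, due 29, lateness 2
T3: 31→37, due 67, lateness -30
T4: 37→51, due 55, lateness -4
T5: 51→56, due 53, lateness 3
T6: 56→65, due 52, lateness 13
Maximum = 13.
Difference = 33 − 13 = 20.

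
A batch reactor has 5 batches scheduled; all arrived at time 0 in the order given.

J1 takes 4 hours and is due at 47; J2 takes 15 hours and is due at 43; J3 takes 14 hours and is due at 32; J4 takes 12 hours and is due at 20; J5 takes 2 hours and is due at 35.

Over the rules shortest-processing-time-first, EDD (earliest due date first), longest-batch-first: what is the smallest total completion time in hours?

SPT (increasing processing time): J5 J1 J4 J3 J2.
J5: 0→2
J1: 2→6
J4: 6→18
J3: 18→32
J2: 32→47
Sum = 2+6+18+32+47 = 105.
EDD (increasing due date): J4 J3 J5 J2 J1.
J4: 0→12
J3: 12→26
J5: 26→28
J2: 28→43
J1: 43→47
Sum = 12+26+28+43+47 = 156.
LPT (decreasing processing time): J2 J3 J4 J1 J5.
J2: 0→15
J3: 15→29
J4: 29→41
J1: 41→45
J5: 45→47
Sum = 15+29+41+45+47 = 177.
SPT 105, EDD 156, LPT 177 → minimum 105.

105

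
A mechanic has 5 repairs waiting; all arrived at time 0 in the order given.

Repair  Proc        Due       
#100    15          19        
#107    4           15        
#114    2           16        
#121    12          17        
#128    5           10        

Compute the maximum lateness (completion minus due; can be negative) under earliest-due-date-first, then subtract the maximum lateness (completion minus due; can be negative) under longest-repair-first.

EDD (increasing due date): #128 #107 #114 #121 #100.
#128: 0→5, due 10, lateness -5
#107: 5→9, due 15, lateness -6
#114: 9→11, due 16, lateness -5
#121: 11→23, due 17, lateness 6
#100: 23→38, due 19, lateness 19
Maximum = 19.
LPT (decreasing processing time): #100 #121 #128 #107 #114.
#100: 0→15, due 19, lateness -4
#121: 15→27, due 17, lateness 10
#128: 27→32, due 10, lateness 22
#107: 32→36, due 15, lateness 21
#114: 36→38, due 16, lateness 22
Maximum = 22.
Difference = 19 − 22 = -3.

-3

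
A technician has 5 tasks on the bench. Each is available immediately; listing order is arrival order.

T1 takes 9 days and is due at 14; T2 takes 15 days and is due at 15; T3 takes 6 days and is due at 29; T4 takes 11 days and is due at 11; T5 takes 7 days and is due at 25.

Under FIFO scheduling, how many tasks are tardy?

FIFO (arrival order): T1 T2 T3 T4 T5.
T1: 0→9, due 14, tardiness 0
T2: 9→24, due 15, tardiness 9
T3: 24→30, due 29, tardiness 1
T4: 30→41, due 11, tardiness 30
T5: 41→48, due 25, tardiness 23
Late tasks: 4.

4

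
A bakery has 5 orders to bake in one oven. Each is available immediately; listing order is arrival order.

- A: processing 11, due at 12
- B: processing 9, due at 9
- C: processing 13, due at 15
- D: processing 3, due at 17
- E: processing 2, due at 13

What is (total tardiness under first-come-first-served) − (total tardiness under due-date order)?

15

FIFO (arrival order): A B C D E.
A: 0→11, due 12, tardiness 0
B: 11→20, due 9, tardiness 11
C: 20→33, due 15, tardiness 18
D: 33→36, due 17, tardiness 19
E: 36→38, due 13, tardiness 25
Sum = 0+11+18+19+25 = 73.
EDD (increasing due date): B A E C D.
B: 0→9, due 9, tardiness 0
A: 9→20, due 12, tardiness 8
E: 20→22, due 13, tardiness 9
C: 22→35, due 15, tardiness 20
D: 35→38, due 17, tardiness 21
Sum = 0+8+9+20+21 = 58.
Difference = 73 − 58 = 15.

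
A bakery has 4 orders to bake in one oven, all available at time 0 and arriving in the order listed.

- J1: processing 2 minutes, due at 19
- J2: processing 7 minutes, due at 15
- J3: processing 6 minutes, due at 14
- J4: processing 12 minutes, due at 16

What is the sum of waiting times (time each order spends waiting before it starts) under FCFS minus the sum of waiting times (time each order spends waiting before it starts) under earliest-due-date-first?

FIFO (arrival order): J1 J2 J3 J4.
J1: waits 0, runs 0→2
J2: waits 2, runs 2→9
J3: waits 9, runs 9→15
J4: waits 15, runs 15→27
Sum = 0+2+9+15 = 26.
EDD (increasing due date): J3 J2 J4 J1.
J3: waits 0, runs 0→6
J2: waits 6, runs 6→13
J4: waits 13, runs 13→25
J1: waits 25, runs 25→27
Sum = 0+6+13+25 = 44.
Difference = 26 − 44 = -18.

-18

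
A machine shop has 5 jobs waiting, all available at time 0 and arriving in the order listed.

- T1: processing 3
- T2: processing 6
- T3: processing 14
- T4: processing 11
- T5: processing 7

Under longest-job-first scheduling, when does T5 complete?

32

LPT (decreasing processing time): T3 T4 T5 T2 T1.
T3: 0→14
T4: 14→25
T5: 25→32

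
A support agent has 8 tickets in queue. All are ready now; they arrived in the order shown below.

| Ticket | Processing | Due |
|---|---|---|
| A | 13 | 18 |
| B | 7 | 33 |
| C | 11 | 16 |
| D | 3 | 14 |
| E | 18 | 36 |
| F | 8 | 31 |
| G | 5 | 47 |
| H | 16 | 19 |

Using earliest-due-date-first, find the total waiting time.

EDD (increasing due date): D C A H F B E G.
D: waits 0, runs 0→3
C: waits 3, runs 3→14
A: waits 14, runs 14→27
H: waits 27, runs 27→43
F: waits 43, runs 43→51
B: waits 51, runs 51→58
E: waits 58, runs 58→76
G: waits 76, runs 76→81
Sum = 0+3+14+27+43+51+58+76 = 272.

272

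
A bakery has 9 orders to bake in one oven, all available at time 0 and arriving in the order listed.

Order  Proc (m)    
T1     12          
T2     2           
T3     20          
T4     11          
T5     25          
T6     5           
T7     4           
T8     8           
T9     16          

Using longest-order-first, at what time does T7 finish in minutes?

LPT (decreasing processing time): T5 T3 T9 T1 T4 T8 T6 T7 T2.
T5: 0→25
T3: 25→45
T9: 45→61
T1: 61→73
T4: 73→84
T8: 84→92
T6: 92→97
T7: 97→101

101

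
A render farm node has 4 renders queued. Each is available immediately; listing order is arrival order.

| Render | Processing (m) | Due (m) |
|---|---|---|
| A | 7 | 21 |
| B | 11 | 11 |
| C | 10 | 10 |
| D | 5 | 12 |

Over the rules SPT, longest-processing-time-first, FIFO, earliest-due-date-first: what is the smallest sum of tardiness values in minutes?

SPT (increasing processing time): D A C B.
D: 0→5, due 12, tardiness 0
A: 5→12, due 21, tardiness 0
C: 12→22, due 10, tardiness 12
B: 22→33, due 11, tardiness 22
Sum = 0+0+12+22 = 34.
LPT (decreasing processing time): B C A D.
B: 0→11, due 11, tardiness 0
C: 11→21, due 10, tardiness 11
A: 21→28, due 21, tardiness 7
D: 28→33, due 12, tardiness 21
Sum = 0+11+7+21 = 39.
FIFO (arrival order): A B C D.
A: 0→7, due 21, tardiness 0
B: 7→18, due 11, tardiness 7
C: 18→28, due 10, tardiness 18
D: 28→33, due 12, tardiness 21
Sum = 0+7+18+21 = 46.
EDD (increasing due date): C B D A.
C: 0→10, due 10, tardiness 0
B: 10→21, due 11, tardiness 10
D: 21→26, due 12, tardiness 14
A: 26→33, due 21, tardiness 12
Sum = 0+10+14+12 = 36.
SPT 34, LPT 39, FIFO 46, EDD 36 → minimum 34.

34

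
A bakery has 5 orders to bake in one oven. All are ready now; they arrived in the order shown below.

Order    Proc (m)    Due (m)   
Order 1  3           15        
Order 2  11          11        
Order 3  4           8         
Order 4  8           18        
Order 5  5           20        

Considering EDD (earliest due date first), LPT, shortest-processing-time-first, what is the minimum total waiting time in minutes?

42

EDD (increasing due date): Order 3 Order 2 Order 1 Order 4 Order 5.
Order 3: waits 0, runs 0→4
Order 2: waits 4, runs 4→15
Order 1: waits 15, runs 15→18
Order 4: waits 18, runs 18→26
Order 5: waits 26, runs 26→31
Sum = 0+4+15+18+26 = 63.
LPT (decreasing processing time): Order 2 Order 4 Order 5 Order 3 Order 1.
Order 2: waits 0, runs 0→11
Order 4: waits 11, runs 11→19
Order 5: waits 19, runs 19→24
Order 3: waits 24, runs 24→28
Order 1: waits 28, runs 28→31
Sum = 0+11+19+24+28 = 82.
SPT (increasing processing time): Order 1 Order 3 Order 5 Order 4 Order 2.
Order 1: waits 0, runs 0→3
Order 3: waits 3, runs 3→7
Order 5: waits 7, runs 7→12
Order 4: waits 12, runs 12→20
Order 2: waits 20, runs 20→31
Sum = 0+3+7+12+20 = 42.
EDD 63, LPT 82, SPT 42 → minimum 42.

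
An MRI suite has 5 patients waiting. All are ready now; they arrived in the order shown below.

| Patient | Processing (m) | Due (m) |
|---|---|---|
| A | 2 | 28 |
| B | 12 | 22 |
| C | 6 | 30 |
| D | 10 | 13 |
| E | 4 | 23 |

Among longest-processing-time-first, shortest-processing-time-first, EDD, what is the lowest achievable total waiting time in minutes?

42

LPT (decreasing processing time): B D C E A.
B: waits 0, runs 0→12
D: waits 12, runs 12→22
C: waits 22, runs 22→28
E: waits 28, runs 28→32
A: waits 32, runs 32→34
Sum = 0+12+22+28+32 = 94.
SPT (increasing processing time): A E C D B.
A: waits 0, runs 0→2
E: waits 2, runs 2→6
C: waits 6, runs 6→12
D: waits 12, runs 12→22
B: waits 22, runs 22→34
Sum = 0+2+6+12+22 = 42.
EDD (increasing due date): D B E A C.
D: waits 0, runs 0→10
B: waits 10, runs 10→22
E: waits 22, runs 22→26
A: waits 26, runs 26→28
C: waits 28, runs 28→34
Sum = 0+10+22+26+28 = 86.
LPT 94, SPT 42, EDD 86 → minimum 42.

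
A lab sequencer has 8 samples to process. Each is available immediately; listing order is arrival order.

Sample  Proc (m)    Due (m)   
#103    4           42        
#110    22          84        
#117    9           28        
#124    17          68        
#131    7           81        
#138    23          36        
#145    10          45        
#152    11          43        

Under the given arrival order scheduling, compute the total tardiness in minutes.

160

FIFO (arrival order): #103 #110 #117 #124 #131 #138 #145 #152.
#103: 0→4, due 42, tardiness 0
#110: 4→26, due 84, tardiness 0
#117: 26→35, due 28, tardiness 7
#124: 35→52, due 68, tardiness 0
#131: 52→59, due 81, tardiness 0
#138: 59→82, due 36, tardiness 46
#145: 82→92, due 45, tardiness 47
#152: 92→103, due 43, tardiness 60
Sum = 0+0+7+0+0+46+47+60 = 160.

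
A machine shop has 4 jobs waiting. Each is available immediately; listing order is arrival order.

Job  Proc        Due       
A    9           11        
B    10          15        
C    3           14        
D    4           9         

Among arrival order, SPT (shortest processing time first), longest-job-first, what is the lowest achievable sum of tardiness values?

16

FIFO (arrival order): A B C D.
A: 0→9, due 11, tardiness 0
B: 9→19, due 15, tardiness 4
C: 19→22, due 14, tardiness 8
D: 22→26, due 9, tardiness 17
Sum = 0+4+8+17 = 29.
SPT (increasing processing time): C D A B.
C: 0→3, due 14, tardiness 0
D: 3→7, due 9, tardiness 0
A: 7→16, due 11, tardiness 5
B: 16→26, due 15, tardiness 11
Sum = 0+0+5+11 = 16.
LPT (decreasing processing time): B A D C.
B: 0→10, due 15, tardiness 0
A: 10→19, due 11, tardiness 8
D: 19→23, due 9, tardiness 14
C: 23→26, due 14, tardiness 12
Sum = 0+8+14+12 = 34.
FIFO 29, SPT 16, LPT 34 → minimum 16.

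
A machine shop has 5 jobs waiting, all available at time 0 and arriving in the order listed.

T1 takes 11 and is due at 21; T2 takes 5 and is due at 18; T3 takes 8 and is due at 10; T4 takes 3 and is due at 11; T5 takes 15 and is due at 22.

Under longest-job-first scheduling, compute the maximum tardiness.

LPT (decreasing processing time): T5 T1 T3 T2 T4.
T5: 0→15, due 22, tardiness 0
T1: 15→26, due 21, tardiness 5
T3: 26→34, due 10, tardiness 24
T2: 34→39, due 18, tardiness 21
T4: 39→42, due 11, tardiness 31
Maximum = 31.

31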